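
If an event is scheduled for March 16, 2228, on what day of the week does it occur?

Doomsday rule: the anchor day for the 2200s is Friday. For year 28: 28÷12 = 2 r 4, and 4÷4 = 1, so 2+4+1 = 7.
Friday + 7 ≡ Friday — that's 2228's doomsday.
In March the doomsday date is Mar 14.
Mar 16 is 2 days after Mar 14; 2 mod 7 = 2, so Friday + 2 = Sunday.

Sunday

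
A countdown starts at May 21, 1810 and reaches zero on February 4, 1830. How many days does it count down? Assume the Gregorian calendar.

May 21, 1810 → May 21, 1811: 365 days.
May 21, 1811 → May 21, 1812: 366 days (Feb 29, 1812 is in that span).
May 21, 1812 → May 21, 1813: 365 days.
May 21, 1813 → May 21, 1814: 365 days.
May 21, 1814 → May 21, 1815: 365 days.
May 21, 1815 → May 21, 1816: 366 days (Feb 29, 1816 is in that span).
May 21, 1816 → May 21, 1817: 365 days.
May 21, 1817 → May 21, 1818: 365 days.
May 21, 1818 → May 21, 1819: 365 days.
May 21, 1819 → May 21, 1820: 366 days (Feb 29, 1820 is in that span).
May 21, 1820 → May 21, 1821: 365 days.
May 21, 1821 → May 21, 1822: 365 days.
May 21, 1822 → May 21, 1823: 365 days.
May 21, 1823 → May 21, 1824: 366 days (Feb 29, 1824 is in that span).
May 21, 1824 → May 21, 1825: 365 days.
May 21, 1825 → May 21, 1826: 365 days.
May 21, 1826 → May 21, 1827: 365 days.
May 21, 1827 → May 21, 1828: 366 days (Feb 29, 1828 is in that span).
May 21, 1828 → May 21, 1829: 365 days.
May 21, 1829 → Jun 21, 1829: 31 days (May has 31).
Jun 21, 1829 → Jul 21, 1829: 30 days (June has 30).
Jul 21, 1829 → Aug 21, 1829: 31 days (July has 31).
Aug 21, 1829 → Sep 21, 1829: 31 days (August has 31).
Sep 21, 1829 → Oct 21, 1829: 30 days (September has 30).
Oct 21, 1829 → Nov 21, 1829: 31 days (October has 31).
Nov 21, 1829 → Dec 21, 1829: 30 days (November has 30).
Dec 21, 1829 → Jan 21, 1830: 31 days (December has 31).
Jan 21, 1830 → Feb 4, 1830: 14 days.
Total: 7199 days.

7199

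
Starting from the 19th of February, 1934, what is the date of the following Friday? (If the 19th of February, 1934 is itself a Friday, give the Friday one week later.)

February 23, 1934

Feb 19, 1934 is a Monday.
From Monday to the next Friday is 4 days.
Feb 19, 1934 + 4 = Feb 23, 1934.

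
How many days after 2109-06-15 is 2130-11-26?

7834

Jun 15, 2109 → Jun 15, 2110: 365 days.
Jun 15, 2110 → Jun 15, 2111: 365 days.
Jun 15, 2111 → Jun 15, 2112: 366 days (Feb 29, 2112 is in that span).
Jun 15, 2112 → Jun 15, 2113: 365 days.
Jun 15, 2113 → Jun 15, 2114: 365 days.
Jun 15, 2114 → Jun 15, 2115: 365 days.
Jun 15, 2115 → Jun 15, 2116: 366 days (Feb 29, 2116 is in that span).
Jun 15, 2116 → Jun 15, 2117: 365 days.
Jun 15, 2117 → Jun 15, 2118: 365 days.
Jun 15, 2118 → Jun 15, 2119: 365 days.
Jun 15, 2119 → Jun 15, 2120: 366 days (Feb 29, 2120 is in that span).
Jun 15, 2120 → Jun 15, 2121: 365 days.
Jun 15, 2121 → Jun 15, 2122: 365 days.
Jun 15, 2122 → Jun 15, 2123: 365 days.
Jun 15, 2123 → Jun 15, 2124: 366 days (Feb 29, 2124 is in that span).
Jun 15, 2124 → Jun 15, 2125: 365 days.
Jun 15, 2125 → Jun 15, 2126: 365 days.
Jun 15, 2126 → Jun 15, 2127: 365 days.
Jun 15, 2127 → Jun 15, 2128: 366 days (Feb 29, 2128 is in that span).
Jun 15, 2128 → Jun 15, 2129: 365 days.
Jun 15, 2129 → Jun 15, 2130: 365 days.
Jun 15, 2130 → Jul 15, 2130: 30 days (June has 30).
Jul 15, 2130 → Aug 15, 2130: 31 days (July has 31).
Aug 15, 2130 → Sep 15, 2130: 31 days (August has 31).
Sep 15, 2130 → Oct 15, 2130: 30 days (September has 30).
Oct 15, 2130 → Nov 15, 2130: 31 days (October has 31).
Nov 15, 2130 → Nov 26, 2130: 11 days.
Total: 7834 days.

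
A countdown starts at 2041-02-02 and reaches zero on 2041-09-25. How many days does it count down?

Feb 2, 2041 → Mar 2, 2041: 28 days (February has 28).
Mar 2, 2041 → Apr 2, 2041: 31 days (March has 31).
Apr 2, 2041 → May 2, 2041: 30 days (April has 30).
May 2, 2041 → Jun 2, 2041: 31 days (May has 31).
Jun 2, 2041 → Jul 2, 2041: 30 days (June has 30).
Jul 2, 2041 → Aug 2, 2041: 31 days (July has 31).
Aug 2, 2041 → Sep 2, 2041: 31 days (August has 31).
Sep 2, 2041 → Sep 25, 2041: 23 days.
Total: 235 days.

235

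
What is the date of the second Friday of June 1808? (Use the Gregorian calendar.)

June 10, 1808

June 1, 1808 is a Wednesday.
The first Friday is therefore June 3 (2 days later).
The second Friday is 3 + 1×7 = June 10.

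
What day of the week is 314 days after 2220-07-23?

Saturday

First find the weekday of Jul 23, 2220. Doomsday rule: the anchor day for the 2200s is Friday. For year 20: 20÷12 = 1 r 8, and 8÷4 = 2, so 1+8+2 = 11.
Friday + 11 ≡ Tuesday — that's 2220's doomsday.
In July the doomsday date is Jul 11.
Jul 23 is 12 days after Jul 11; 12 mod 7 = 5, so Tuesday + 5 = Sunday.
314 mod 7 = 6, so 314 days after a Sunday is Sunday + 6 = Saturday.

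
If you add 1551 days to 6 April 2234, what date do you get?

+365 (one year) → Apr 6, 2235 (1186 left).
+366 (one year; includes Feb 29, 2236) → Apr 6, 2236 (820 left).
+365 (one year) → Apr 6, 2237 (455 left).
+365 (one year) → Apr 6, 2238 (90 left).
Apr has 30 days: +25 → May 1, 2238 (65 left).
May has 31 days: +31 → Jun 1, 2238 (34 left).
Jun has 30 days: +30 → Jul 1, 2238 (4 left).
+4 → Jul 5, 2238.

July 5, 2238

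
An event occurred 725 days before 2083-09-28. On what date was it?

−365 (one year) → Sep 28, 2082 (360 left).
−28 → Aug 31, 2082 (end of Aug, 31 days; 332 left).
−31 → Jul 31, 2082 (end of Jul, 31 days; 301 left).
−31 → Jun 30, 2082 (end of Jun, 30 days; 270 left).
−30 → May 31, 2082 (end of May, 31 days; 240 left).
−31 → Apr 30, 2082 (end of Apr, 30 days; 209 left).
−30 → Mar 31, 2082 (end of Mar, 31 days; 179 left).
−31 → Feb 28, 2082 (end of Feb, 28 days; 148 left).
−28 → Jan 31, 2082 (end of Jan, 31 days; 120 left).
−31 → Dec 31, 2081 (end of Dec, 31 days; 89 left).
−31 → Nov 30, 2081 (end of Nov, 30 days; 58 left).
−30 → Oct 31, 2081 (end of Oct, 31 days; 28 left).
−28 → Oct 3, 2081.

October 3, 2081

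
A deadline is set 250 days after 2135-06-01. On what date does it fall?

Jun has 30 days: +30 → Jul 1, 2135 (220 left).
Jul has 31 days: +31 → Aug 1, 2135 (189 left).
Aug has 31 days: +31 → Sep 1, 2135 (158 left).
Sep has 30 days: +30 → Oct 1, 2135 (128 left).
Oct has 31 days: +31 → Nov 1, 2135 (97 left).
Nov has 30 days: +30 → Dec 1, 2135 (67 left).
Dec has 31 days: +31 → Jan 1, 2136 (36 left).
Jan has 31 days: +31 → Feb 1, 2136 (5 left).
+5 → Feb 6, 2136.

February 6, 2136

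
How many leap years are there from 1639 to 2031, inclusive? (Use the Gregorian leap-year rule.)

95

Multiples of 4 in [1639,2031]: 98.
Of those, multiples of 100: 4 (not leap unless ÷400).
Multiples of 400: 1.
Leap years = 98 − 4 + 1 = 95.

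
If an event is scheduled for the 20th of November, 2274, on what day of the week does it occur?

Doomsday rule: the anchor day for the 2200s is Friday. For year 74: 74÷12 = 6 r 2, and 2÷4 = 0, so 6+2+0 = 8.
Friday + 8 ≡ Saturday — that's 2274's doomsday.
In November the doomsday date is Nov 7.
Nov 20 is 13 days after Nov 7; 13 mod 7 = 6, so Saturday + 6 = Friday.

Friday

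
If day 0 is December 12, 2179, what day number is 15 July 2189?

3503

Dec 12, 2179 → Dec 12, 2180: 366 days (Feb 29, 2180 is in that span).
Dec 12, 2180 → Dec 12, 2181: 365 days.
Dec 12, 2181 → Dec 12, 2182: 365 days.
Dec 12, 2182 → Dec 12, 2183: 365 days.
Dec 12, 2183 → Dec 12, 2184: 366 days (Feb 29, 2184 is in that span).
Dec 12, 2184 → Dec 12, 2185: 365 days.
Dec 12, 2185 → Dec 12, 2186: 365 days.
Dec 12, 2186 → Dec 12, 2187: 365 days.
Dec 12, 2187 → Dec 12, 2188: 366 days (Feb 29, 2188 is in that span).
Dec 12, 2188 → Jan 12, 2189: 31 days (December has 31).
Jan 12, 2189 → Feb 12, 2189: 31 days (January has 31).
Feb 12, 2189 → Mar 12, 2189: 28 days (February has 28).
Mar 12, 2189 → Apr 12, 2189: 31 days (March has 31).
Apr 12, 2189 → May 12, 2189: 30 days (April has 30).
May 12, 2189 → Jun 12, 2189: 31 days (May has 31).
Jun 12, 2189 → Jul 12, 2189: 30 days (June has 30).
Jul 12, 2189 → Jul 15, 2189: 3 days.
Total: 3503 days.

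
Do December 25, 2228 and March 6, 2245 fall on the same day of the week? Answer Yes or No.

From Dec 25, 2228 to Mar 6, 2245 is 5915 days.
5915 mod 7 = 0, so they are the same weekday.
(Dec 25, 2228 is a Thursday; Mar 6, 2245 is a Thursday.)

Yes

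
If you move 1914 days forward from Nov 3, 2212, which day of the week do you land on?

First find the weekday of Nov 3, 2212. Doomsday rule: the anchor day for the 2200s is Friday. For year 12: 12÷12 = 1 r 0, and 0÷4 = 0, so 1+0+0 = 1.
Friday + 1 ≡ Saturday — that's 2212's doomsday.
In November the doomsday date is Nov 7.
Nov 3 is 4 days before Nov 7; 4 mod 7 = 4, so Saturday − 4 = Tuesday.
1914 mod 7 = 3, so 1914 days after a Tuesday is Tuesday + 3 = Friday.

Friday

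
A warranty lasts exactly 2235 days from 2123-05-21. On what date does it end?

July 3, 2129

+366 (one year; includes Feb 29, 2124) → May 21, 2124 (1869 left).
+365 (one year) → May 21, 2125 (1504 left).
+365 (one year) → May 21, 2126 (1139 left).
+365 (one year) → May 21, 2127 (774 left).
+366 (one year; includes Feb 29, 2128) → May 21, 2128 (408 left).
+365 (one year) → May 21, 2129 (43 left).
May has 31 days: +11 → Jun 1, 2129 (32 left).
Jun has 30 days: +30 → Jul 1, 2129 (2 left).
+2 → Jul 3, 2129.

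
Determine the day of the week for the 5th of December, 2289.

Thursday

Doomsday rule: the anchor day for the 2200s is Friday. For year 89: 89÷12 = 7 r 5, and 5÷4 = 1, so 7+5+1 = 13.
Friday + 13 ≡ Thursday — that's 2289's doomsday.
In December the doomsday date is Dec 12.
Dec 5 is 7 days before Dec 12; 7 mod 7 = 0, so Thursday − 0 = Thursday.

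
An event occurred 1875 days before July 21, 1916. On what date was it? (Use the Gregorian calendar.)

−366 (one year; includes Feb 29, 1916) → Jul 21, 1915 (1509 left).
−365 (one year) → Jul 21, 1914 (1144 left).
−365 (one year) → Jul 21, 1913 (779 left).
−365 (one year) → Jul 21, 1912 (414 left).
−366 (one year; includes Feb 29, 1912) → Jul 21, 1911 (48 left).
−21 → Jun 30, 1911 (end of Jun, 30 days; 27 left).
−27 → Jun 3, 1911.

June 3, 1911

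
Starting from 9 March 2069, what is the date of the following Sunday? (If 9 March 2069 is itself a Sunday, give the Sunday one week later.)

March 10, 2069

Mar 9, 2069 is a Saturday.
From Saturday to the next Sunday is 1 day.
Mar 9, 2069 + 1 = Mar 10, 2069.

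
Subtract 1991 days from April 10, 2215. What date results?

October 27, 2209

−365 (one year) → Apr 10, 2214 (1626 left).
−365 (one year) → Apr 10, 2213 (1261 left).
−365 (one year) → Apr 10, 2212 (896 left).
−366 (one year; includes Feb 29, 2212) → Apr 10, 2211 (530 left).
−365 (one year) → Apr 10, 2210 (165 left).
−10 → Mar 31, 2210 (end of Mar, 31 days; 155 left).
−31 → Feb 28, 2210 (end of Feb, 28 days; 124 left).
−28 → Jan 31, 2210 (end of Jan, 31 days; 96 left).
−31 → Dec 31, 2209 (end of Dec, 31 days; 65 left).
−31 → Nov 30, 2209 (end of Nov, 30 days; 34 left).
−30 → Oct 31, 2209 (end of Oct, 31 days; 4 left).
−4 → Oct 27, 2209.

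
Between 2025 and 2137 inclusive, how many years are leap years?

27

Multiples of 4 in [2025,2137]: 28.
Of those, multiples of 100: 1 (not leap unless ÷400).
Multiples of 400: 0.
Leap years = 28 − 1 + 0 = 27.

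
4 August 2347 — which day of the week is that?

Doomsday rule: the anchor day for the 2300s is Wednesday. For year 47: 47÷12 = 3 r 11, and 11÷4 = 2, so 3+11+2 = 16.
Wednesday + 16 ≡ Friday — that's 2347's doomsday.
In August the doomsday date is Aug 8.
Aug 4 is 4 days before Aug 8; 4 mod 7 = 4, so Friday − 4 = Monday.

Monday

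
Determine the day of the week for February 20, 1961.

Doomsday rule: the anchor day for the 1900s is Wednesday. For year 61: 61÷12 = 5 r 1, and 1÷4 = 0, so 5+1+0 = 6.
Wednesday + 6 ≡ Tuesday — that's 1961's doomsday.
In February the doomsday date is Feb 28 (1961 is not a leap year).
Feb 20 is 8 days before Feb 28; 8 mod 7 = 1, so Tuesday − 1 = Monday.

Monday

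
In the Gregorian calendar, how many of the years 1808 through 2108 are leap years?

74

Multiples of 4 in [1808,2108]: 76.
Of those, multiples of 100: 3 (not leap unless ÷400).
Multiples of 400: 1.
Leap years = 76 − 3 + 1 = 74.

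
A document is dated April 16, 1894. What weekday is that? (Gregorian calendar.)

Monday

Doomsday rule: the anchor day for the 1800s is Friday. For year 94: 94÷12 = 7 r 10, and 10÷4 = 2, so 7+10+2 = 19.
Friday + 19 ≡ Wednesday — that's 1894's doomsday.
In April the doomsday date is Apr 4.
Apr 16 is 12 days after Apr 4; 12 mod 7 = 5, so Wednesday + 5 = Monday.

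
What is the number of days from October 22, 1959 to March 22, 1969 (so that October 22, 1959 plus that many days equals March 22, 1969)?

Oct 22, 1959 → Oct 22, 1960: 366 days (Feb 29, 1960 is in that span).
Oct 22, 1960 → Oct 22, 1961: 365 days.
Oct 22, 1961 → Oct 22, 1962: 365 days.
Oct 22, 1962 → Oct 22, 1963: 365 days.
Oct 22, 1963 → Oct 22, 1964: 366 days (Feb 29, 1964 is in that span).
Oct 22, 1964 → Oct 22, 1965: 365 days.
Oct 22, 1965 → Oct 22, 1966: 365 days.
Oct 22, 1966 → Oct 22, 1967: 365 days.
Oct 22, 1967 → Oct 22, 1968: 366 days (Feb 29, 1968 is in that span).
Oct 22, 1968 → Nov 22, 1968: 31 days (October has 31).
Nov 22, 1968 → Dec 22, 1968: 30 days (November has 30).
Dec 22, 1968 → Jan 22, 1969: 31 days (December has 31).
Jan 22, 1969 → Feb 22, 1969: 31 days (January has 31).
Feb 22, 1969 → Mar 22, 1969: 28 days.
Total: 3439 days.

3439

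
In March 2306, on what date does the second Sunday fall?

March 11, 2306

March 1, 2306 is a Thursday.
The first Sunday is therefore March 4 (3 days later).
The second Sunday is 4 + 1×7 = March 11.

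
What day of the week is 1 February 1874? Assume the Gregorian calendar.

Sunday

Doomsday rule: the anchor day for the 1800s is Friday. For year 74: 74÷12 = 6 r 2, and 2÷4 = 0, so 6+2+0 = 8.
Friday + 8 ≡ Saturday — that's 1874's doomsday.
In February the doomsday date is Feb 28 (1874 is not a leap year).
Feb 1 is 27 days before Feb 28; 27 mod 7 = 6, so Saturday − 6 = Sunday.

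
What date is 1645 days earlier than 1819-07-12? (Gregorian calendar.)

−365 (one year) → Jul 12, 1818 (1280 left).
−365 (one year) → Jul 12, 1817 (915 left).
−365 (one year) → Jul 12, 1816 (550 left).
−366 (one year; includes Feb 29, 1816) → Jul 12, 1815 (184 left).
−12 → Jun 30, 1815 (end of Jun, 30 days; 172 left).
−30 → May 31, 1815 (end of May, 31 days; 142 left).
−31 → Apr 30, 1815 (end of Apr, 30 days; 111 left).
−30 → Mar 31, 1815 (end of Mar, 31 days; 81 left).
−31 → Feb 28, 1815 (end of Feb, 28 days; 50 left).
−28 → Jan 31, 1815 (end of Jan, 31 days; 22 left).
−22 → Jan 9, 1815.

January 9, 1815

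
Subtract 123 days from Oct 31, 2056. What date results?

June 30, 2056

−31 → Sep 30, 2056 (end of Sep, 30 days; 92 left).
−30 → Aug 31, 2056 (end of Aug, 31 days; 62 left).
−31 → Jul 31, 2056 (end of Jul, 31 days; 31 left).
−31 → Jun 30, 2056 (end of Jun, 30 days; 0 left).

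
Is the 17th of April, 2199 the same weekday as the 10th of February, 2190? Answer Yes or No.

Yes

From Feb 10, 2190 to Apr 17, 2199 is 3353 days.
3353 mod 7 = 0, so they are the same weekday.
(Feb 10, 2190 is a Wednesday; Apr 17, 2199 is a Wednesday.)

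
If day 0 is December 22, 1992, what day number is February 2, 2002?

3329

Dec 22, 1992 → Dec 22, 1993: 365 days.
Dec 22, 1993 → Dec 22, 1994: 365 days.
Dec 22, 1994 → Dec 22, 1995: 365 days.
Dec 22, 1995 → Dec 22, 1996: 366 days (Feb 29, 1996 is in that span).
Dec 22, 1996 → Dec 22, 1997: 365 days.
Dec 22, 1997 → Dec 22, 1998: 365 days.
Dec 22, 1998 → Dec 22, 1999: 365 days.
Dec 22, 1999 → Dec 22, 2000: 366 days (Feb 29, 2000 is in that span).
Dec 22, 2000 → Dec 22, 2001: 365 days.
Dec 22, 2001 → Jan 22, 2002: 31 days (December has 31).
Jan 22, 2002 → Feb 2, 2002: 11 days.
Total: 3329 days.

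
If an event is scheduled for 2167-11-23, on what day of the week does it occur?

Doomsday rule: the anchor day for the 2100s is Sunday. For year 67: 67÷12 = 5 r 7, and 7÷4 = 1, so 5+7+1 = 13.
Sunday + 13 ≡ Saturday — that's 2167's doomsday.
In November the doomsday date is Nov 7.
Nov 23 is 16 days after Nov 7; 16 mod 7 = 2, so Saturday + 2 = Monday.

Monday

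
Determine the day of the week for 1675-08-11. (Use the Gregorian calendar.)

Doomsday rule: the anchor day for the 1600s is Tuesday. For year 75: 75÷12 = 6 r 3, and 3÷4 = 0, so 6+3+0 = 9.
Tuesday + 9 ≡ Thursday — that's 1675's doomsday.
In August the doomsday date is Aug 8.
Aug 11 is 3 days after Aug 8; 3 mod 7 = 3, so Thursday + 3 = Sunday.

Sunday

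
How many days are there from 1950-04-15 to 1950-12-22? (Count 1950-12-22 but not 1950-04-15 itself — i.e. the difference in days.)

251

Apr 15, 1950 → May 15, 1950: 30 days (April has 30).
May 15, 1950 → Jun 15, 1950: 31 days (May has 31).
Jun 15, 1950 → Jul 15, 1950: 30 days (June has 30).
Jul 15, 1950 → Aug 15, 1950: 31 days (July has 31).
Aug 15, 1950 → Sep 15, 1950: 31 days (August has 31).
Sep 15, 1950 → Oct 15, 1950: 30 days (September has 30).
Oct 15, 1950 → Nov 15, 1950: 31 days (October has 31).
Nov 15, 1950 → Dec 15, 1950: 30 days (November has 30).
Dec 15, 1950 → Dec 22, 1950: 7 days.
Total: 251 days.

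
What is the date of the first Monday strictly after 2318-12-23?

Dec 23, 2318 is a Monday.
From Monday to the next Monday is 7 days.
Dec 23, 2318 + 7 = Dec 30, 2318.

December 30, 2318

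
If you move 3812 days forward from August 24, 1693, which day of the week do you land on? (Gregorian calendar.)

First find the weekday of Aug 24, 1693. Doomsday rule: the anchor day for the 1600s is Tuesday. For year 93: 93÷12 = 7 r 9, and 9÷4 = 2, so 7+9+2 = 18.
Tuesday + 18 ≡ Saturday — that's 1693's doomsday.
In August the doomsday date is Aug 8.
Aug 24 is 16 days after Aug 8; 16 mod 7 = 2, so Saturday + 2 = Monday.
3812 mod 7 = 4, so 3812 days after a Monday is Monday + 4 = Friday.

Friday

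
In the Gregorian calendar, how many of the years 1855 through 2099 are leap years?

60

Multiples of 4 in [1855,2099]: 61.
Of those, multiples of 100: 2 (not leap unless ÷400).
Multiples of 400: 1.
Leap years = 61 − 2 + 1 = 60.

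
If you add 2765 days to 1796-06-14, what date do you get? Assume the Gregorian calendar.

January 10, 1804

+365 (one year) → Jun 14, 1797 (2400 left).
+365 (one year) → Jun 14, 1798 (2035 left).
+365 (one year) → Jun 14, 1799 (1670 left).
+365 (one year) → Jun 14, 1800 (1305 left).
+365 (one year) → Jun 14, 1801 (940 left).
+365 (one year) → Jun 14, 1802 (575 left).
+365 (one year) → Jun 14, 1803 (210 left).
Jun has 30 days: +17 → Jul 1, 1803 (193 left).
Jul has 31 days: +31 → Aug 1, 1803 (162 left).
Aug has 31 days: +31 → Sep 1, 1803 (131 left).
Sep has 30 days: +30 → Oct 1, 1803 (101 left).
Oct has 31 days: +31 → Nov 1, 1803 (70 left).
Nov has 30 days: +30 → Dec 1, 1803 (40 left).
Dec has 31 days: +31 → Jan 1, 1804 (9 left).
+9 → Jan 10, 1804.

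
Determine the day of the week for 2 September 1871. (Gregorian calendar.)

Saturday

Doomsday rule: the anchor day for the 1800s is Friday. For year 71: 71÷12 = 5 r 11, and 11÷4 = 2, so 5+11+2 = 18.
Friday + 18 ≡ Tuesday — that's 1871's doomsday.
In September the doomsday date is Sep 5.
Sep 2 is 3 days before Sep 5; 3 mod 7 = 3, so Tuesday − 3 = Saturday.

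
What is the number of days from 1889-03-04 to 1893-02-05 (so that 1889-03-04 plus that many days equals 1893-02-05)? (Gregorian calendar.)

1434

Mar 4, 1889 → Mar 4, 1890: 365 days.
Mar 4, 1890 → Mar 4, 1891: 365 days.
Mar 4, 1891 → Mar 4, 1892: 366 days (Feb 29, 1892 is in that span).
Mar 4, 1892 → Apr 4, 1892: 31 days (March has 31).
Apr 4, 1892 → May 4, 1892: 30 days (April has 30).
May 4, 1892 → Jun 4, 1892: 31 days (May has 31).
Jun 4, 1892 → Jul 4, 1892: 30 days (June has 30).
Jul 4, 1892 → Aug 4, 1892: 31 days (July has 31).
Aug 4, 1892 → Sep 4, 1892: 31 days (August has 31).
Sep 4, 1892 → Oct 4, 1892: 30 days (September has 30).
Oct 4, 1892 → Nov 4, 1892: 31 days (October has 31).
Nov 4, 1892 → Dec 4, 1892: 30 days (November has 30).
Dec 4, 1892 → Jan 4, 1893: 31 days (December has 31).
Jan 4, 1893 → Feb 4, 1893: 31 days (January has 31).
Feb 4, 1893 → Feb 5, 1893: 1 days.
Total: 1434 days.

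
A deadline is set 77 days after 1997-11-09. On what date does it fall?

Nov has 30 days: +22 → Dec 1, 1997 (55 left).
Dec has 31 days: +31 → Jan 1, 1998 (24 left).
+24 → Jan 25, 1998.

January 25, 1998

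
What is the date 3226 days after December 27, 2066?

October 27, 2075

+365 (one year) → Dec 27, 2067 (2861 left).
+366 (one year; includes Feb 29, 2068) → Dec 27, 2068 (2495 left).
+365 (one year) → Dec 27, 2069 (2130 left).
+365 (one year) → Dec 27, 2070 (1765 left).
+365 (one year) → Dec 27, 2071 (1400 left).
+366 (one year; includes Feb 29, 2072) → Dec 27, 2072 (1034 left).
+365 (one year) → Dec 27, 2073 (669 left).
+365 (one year) → Dec 27, 2074 (304 left).
Dec has 31 days: +5 → Jan 1, 2075 (299 left).
Jan has 31 days: +31 → Feb 1, 2075 (268 left).
Feb has 28 days: +28 → Mar 1, 2075 (240 left).
Mar has 31 days: +31 → Apr 1, 2075 (209 left).
Apr has 30 days: +30 → May 1, 2075 (179 left).
May has 31 days: +31 → Jun 1, 2075 (148 left).
Jun has 30 days: +30 → Jul 1, 2075 (118 left).
Jul has 31 days: +31 → Aug 1, 2075 (87 left).
Aug has 31 days: +31 → Sep 1, 2075 (56 left).
Sep has 30 days: +30 → Oct 1, 2075 (26 left).
+26 → Oct 27, 2075.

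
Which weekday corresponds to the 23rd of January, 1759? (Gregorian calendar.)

Doomsday rule: the anchor day for the 1700s is Sunday. For year 59: 59÷12 = 4 r 11, and 11÷4 = 2, so 4+11+2 = 17.
Sunday + 17 ≡ Wednesday — that's 1759's doomsday.
In January the doomsday date is Jan 3 (1759 is not a leap year).
Jan 23 is 20 days after Jan 3; 20 mod 7 = 6, so Wednesday + 6 = Tuesday.

Tuesday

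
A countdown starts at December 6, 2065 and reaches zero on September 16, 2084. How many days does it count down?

Dec 6, 2065 → Dec 6, 2066: 365 days.
Dec 6, 2066 → Dec 6, 2067: 365 days.
Dec 6, 2067 → Dec 6, 2068: 366 days (Feb 29, 2068 is in that span).
Dec 6, 2068 → Dec 6, 2069: 365 days.
Dec 6, 2069 → Dec 6, 2070: 365 days.
Dec 6, 2070 → Dec 6, 2071: 365 days.
Dec 6, 2071 → Dec 6, 2072: 366 days (Feb 29, 2072 is in that span).
Dec 6, 2072 → Dec 6, 2073: 365 days.
Dec 6, 2073 → Dec 6, 2074: 365 days.
Dec 6, 2074 → Dec 6, 2075: 365 days.
Dec 6, 2075 → Dec 6, 2076: 366 days (Feb 29, 2076 is in that span).
Dec 6, 2076 → Dec 6, 2077: 365 days.
Dec 6, 2077 → Dec 6, 2078: 365 days.
Dec 6, 2078 → Dec 6, 2079: 365 days.
Dec 6, 2079 → Dec 6, 2080: 366 days (Feb 29, 2080 is in that span).
Dec 6, 2080 → Dec 6, 2081: 365 days.
Dec 6, 2081 → Dec 6, 2082: 365 days.
Dec 6, 2082 → Dec 6, 2083: 365 days.
Dec 6, 2083 → Jan 6, 2084: 31 days (December has 31).
Jan 6, 2084 → Feb 6, 2084: 31 days (January has 31).
Feb 6, 2084 → Mar 6, 2084: 29 days (February has 29).
Mar 6, 2084 → Apr 6, 2084: 31 days (March has 31).
Apr 6, 2084 → May 6, 2084: 30 days (April has 30).
May 6, 2084 → Jun 6, 2084: 31 days (May has 31).
Jun 6, 2084 → Jul 6, 2084: 30 days (June has 30).
Jul 6, 2084 → Aug 6, 2084: 31 days (July has 31).
Aug 6, 2084 → Sep 6, 2084: 31 days (August has 31).
Sep 6, 2084 → Sep 16, 2084: 10 days.
Total: 6859 days.

6859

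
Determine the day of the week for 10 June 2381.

Wednesday

Doomsday rule: the anchor day for the 2300s is Wednesday. For year 81: 81÷12 = 6 r 9, and 9÷4 = 2, so 6+9+2 = 17.
Wednesday + 17 ≡ Saturday — that's 2381's doomsday.
In June the doomsday date is Jun 6.
Jun 10 is 4 days after Jun 6; 4 mod 7 = 4, so Saturday + 4 = Wednesday.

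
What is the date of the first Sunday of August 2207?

August 2, 2207

August 1, 2207 is a Saturday.
The first Sunday is therefore August 2 (1 days later).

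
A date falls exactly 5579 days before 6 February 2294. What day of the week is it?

Tuesday

Feb 6, 2294 is a Tuesday.
5579 mod 7 = 0, so 5579 days before a Tuesday is Tuesday − 0 = Tuesday.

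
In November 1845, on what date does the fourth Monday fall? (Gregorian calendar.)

November 24, 1845

November 1, 1845 is a Saturday.
The first Monday is therefore November 3 (2 days later).
The fourth Monday is 3 + 3×7 = November 24.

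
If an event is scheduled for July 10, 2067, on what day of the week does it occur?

January 1, 2067 is a Saturday.
Jan 1, 2067 → Feb 1, 2067: 31 days (January has 31).
Feb 1, 2067 → Mar 1, 2067: 28 days (February has 28).
Mar 1, 2067 → Apr 1, 2067: 31 days (March has 31).
Apr 1, 2067 → May 1, 2067: 30 days (April has 30).
May 1, 2067 → Jun 1, 2067: 31 days (May has 31).
Jun 1, 2067 → Jul 1, 2067: 30 days (June has 30).
Jul 1, 2067 → Jul 10, 2067: 9 days.
Total: 190 days.
190 mod 7 = 1, so Saturday + 1 = Sunday.

Sunday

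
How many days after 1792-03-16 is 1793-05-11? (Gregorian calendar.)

421

Mar 16, 1792 → Mar 16, 1793: 365 days.
Mar 16, 1793 → Apr 16, 1793: 31 days (March has 31).
Apr 16, 1793 → May 11, 1793: 25 days.
Total: 421 days.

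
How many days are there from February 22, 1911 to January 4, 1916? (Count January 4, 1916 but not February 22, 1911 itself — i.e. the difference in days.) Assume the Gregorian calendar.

1777

Feb 22, 1911 → Feb 22, 1912: 365 days.
Feb 22, 1912 → Feb 22, 1913: 366 days (Feb 29, 1912 is in that span).
Feb 22, 1913 → Feb 22, 1914: 365 days.
Feb 22, 1914 → Feb 22, 1915: 365 days.
Feb 22, 1915 → Mar 22, 1915: 28 days (February has 28).
Mar 22, 1915 → Apr 22, 1915: 31 days (March has 31).
Apr 22, 1915 → May 22, 1915: 30 days (April has 30).
May 22, 1915 → Jun 22, 1915: 31 days (May has 31).
Jun 22, 1915 → Jul 22, 1915: 30 days (June has 30).
Jul 22, 1915 → Aug 22, 1915: 31 days (July has 31).
Aug 22, 1915 → Sep 22, 1915: 31 days (August has 31).
Sep 22, 1915 → Oct 22, 1915: 30 days (September has 30).
Oct 22, 1915 → Nov 22, 1915: 31 days (October has 31).
Nov 22, 1915 → Dec 22, 1915: 30 days (November has 30).
Dec 22, 1915 → Jan 4, 1916: 13 days.
Total: 1777 days.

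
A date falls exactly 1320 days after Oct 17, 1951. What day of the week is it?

Sunday

First find the weekday of Oct 17, 1951. Doomsday rule: the anchor day for the 1900s is Wednesday. For year 51: 51÷12 = 4 r 3, and 3÷4 = 0, so 4+3+0 = 7.
Wednesday + 7 ≡ Wednesday — that's 1951's doomsday.
In October the doomsday date is Oct 10.
Oct 17 is 7 days after Oct 10; 7 mod 7 = 0, so Wednesday + 0 = Wednesday.
1320 mod 7 = 4, so 1320 days after a Wednesday is Wednesday + 4 = Sunday.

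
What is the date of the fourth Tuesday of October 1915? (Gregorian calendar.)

October 26, 1915

October 1, 1915 is a Friday.
The first Tuesday is therefore October 5 (4 days later).
The fourth Tuesday is 5 + 3×7 = October 26.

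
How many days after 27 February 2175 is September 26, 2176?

Feb 27, 2175 → Feb 27, 2176: 365 days.
Feb 27, 2176 → Mar 27, 2176: 29 days (February has 29).
Mar 27, 2176 → Apr 27, 2176: 31 days (March has 31).
Apr 27, 2176 → May 27, 2176: 30 days (April has 30).
May 27, 2176 → Jun 27, 2176: 31 days (May has 31).
Jun 27, 2176 → Jul 27, 2176: 30 days (June has 30).
Jul 27, 2176 → Aug 27, 2176: 31 days (July has 31).
Aug 27, 2176 → Sep 26, 2176: 30 days.
Total: 577 days.

577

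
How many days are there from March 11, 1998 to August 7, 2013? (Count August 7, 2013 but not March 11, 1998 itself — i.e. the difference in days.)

Mar 11, 1998 → Mar 11, 1999: 365 days.
Mar 11, 1999 → Mar 11, 2000: 366 days (Feb 29, 2000 is in that span).
Mar 11, 2000 → Mar 11, 2001: 365 days.
Mar 11, 2001 → Mar 11, 2002: 365 days.
Mar 11, 2002 → Mar 11, 2003: 365 days.
Mar 11, 2003 → Mar 11, 2004: 366 days (Feb 29, 2004 is in that span).
Mar 11, 2004 → Mar 11, 2005: 365 days.
Mar 11, 2005 → Mar 11, 2006: 365 days.
Mar 11, 2006 → Mar 11, 2007: 365 days.
Mar 11, 2007 → Mar 11, 2008: 366 days (Feb 29, 2008 is in that span).
Mar 11, 2008 → Mar 11, 2009: 365 days.
Mar 11, 2009 → Mar 11, 2010: 365 days.
Mar 11, 2010 → Mar 11, 2011: 365 days.
Mar 11, 2011 → Mar 11, 2012: 366 days (Feb 29, 2012 is in that span).
Mar 11, 2012 → Mar 11, 2013: 365 days.
Mar 11, 2013 → Apr 11, 2013: 31 days (March has 31).
Apr 11, 2013 → May 11, 2013: 30 days (April has 30).
May 11, 2013 → Jun 11, 2013: 31 days (May has 31).
Jun 11, 2013 → Jul 11, 2013: 30 days (June has 30).
Jul 11, 2013 → Aug 7, 2013: 27 days.
Total: 5628 days.

5628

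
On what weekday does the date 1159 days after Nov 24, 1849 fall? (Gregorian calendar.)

Nov 24, 1849 is a Saturday.
1159 mod 7 = 4, so 1159 days after a Saturday is Saturday + 4 = Wednesday.

Wednesday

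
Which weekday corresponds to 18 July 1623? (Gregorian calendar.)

Doomsday rule: the anchor day for the 1600s is Tuesday. For year 23: 23÷12 = 1 r 11, and 11÷4 = 2, so 1+11+2 = 14.
Tuesday + 14 ≡ Tuesday — that's 1623's doomsday.
In July the doomsday date is Jul 11.
Jul 18 is 7 days after Jul 11; 7 mod 7 = 0, so Tuesday + 0 = Tuesday.

Tuesday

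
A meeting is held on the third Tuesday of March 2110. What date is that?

March 1, 2110 is a Saturday.
The first Tuesday is therefore March 4 (3 days later).
The third Tuesday is 4 + 2×7 = March 18.

March 18, 2110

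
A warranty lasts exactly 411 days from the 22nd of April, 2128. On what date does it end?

June 7, 2129

+365 (one year) → Apr 22, 2129 (46 left).
Apr has 30 days: +9 → May 1, 2129 (37 left).
May has 31 days: +31 → Jun 1, 2129 (6 left).
+6 → Jun 7, 2129.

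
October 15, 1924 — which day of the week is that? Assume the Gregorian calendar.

January 1, 1924 is a Tuesday.
Jan 1, 1924 → Feb 1, 1924: 31 days (January has 31).
Feb 1, 1924 → Mar 1, 1924: 29 days (February has 29).
Mar 1, 1924 → Apr 1, 1924: 31 days (March has 31).
Apr 1, 1924 → May 1, 1924: 30 days (April has 30).
May 1, 1924 → Jun 1, 1924: 31 days (May has 31).
Jun 1, 1924 → Jul 1, 1924: 30 days (June has 30).
Jul 1, 1924 → Aug 1, 1924: 31 days (July has 31).
Aug 1, 1924 → Sep 1, 1924: 31 days (August has 31).
Sep 1, 1924 → Oct 1, 1924: 30 days (September has 30).
Oct 1, 1924 → Oct 15, 1924: 14 days.
Total: 288 days.
288 mod 7 = 1, so Tuesday + 1 = Wednesday.

Wednesday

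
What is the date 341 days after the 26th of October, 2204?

Oct has 31 days: +6 → Nov 1, 2204 (335 left).
Nov has 30 days: +30 → Dec 1, 2204 (305 left).
Dec has 31 days: +31 → Jan 1, 2205 (274 left).
Jan has 31 days: +31 → Feb 1, 2205 (243 left).
Feb has 28 days: +28 → Mar 1, 2205 (215 left).
Mar has 31 days: +31 → Apr 1, 2205 (184 left).
Apr has 30 days: +30 → May 1, 2205 (154 left).
May has 31 days: +31 → Jun 1, 2205 (123 left).
Jun has 30 days: +30 → Jul 1, 2205 (93 left).
Jul has 31 days: +31 → Aug 1, 2205 (62 left).
Aug has 31 days: +31 → Sep 1, 2205 (31 left).
Sep has 30 days: +30 → Oct 1, 2205 (1 left).
+1 → Oct 2, 2205.

October 2, 2205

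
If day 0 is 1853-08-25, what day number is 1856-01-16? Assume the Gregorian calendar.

874

Aug 25, 1853 → Aug 25, 1854: 365 days.
Aug 25, 1854 → Aug 25, 1855: 365 days.
Aug 25, 1855 → Sep 25, 1855: 31 days (August has 31).
Sep 25, 1855 → Oct 25, 1855: 30 days (September has 30).
Oct 25, 1855 → Nov 25, 1855: 31 days (October has 31).
Nov 25, 1855 → Dec 25, 1855: 30 days (November has 30).
Dec 25, 1855 → Jan 16, 1856: 22 days.
Total: 874 days.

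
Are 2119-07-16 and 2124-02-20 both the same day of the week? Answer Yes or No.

From Jul 16, 2119 to Feb 20, 2124 is 1680 days.
1680 mod 7 = 0, so they are the same weekday.
(Jul 16, 2119 is a Sunday; Feb 20, 2124 is a Sunday.)

Yes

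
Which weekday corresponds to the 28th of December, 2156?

Tuesday

Doomsday rule: the anchor day for the 2100s is Sunday. For year 56: 56÷12 = 4 r 8, and 8÷4 = 2, so 4+8+2 = 14.
Sunday + 14 ≡ Sunday — that's 2156's doomsday.
In December the doomsday date is Dec 12.
Dec 28 is 16 days after Dec 12; 16 mod 7 = 2, so Sunday + 2 = Tuesday.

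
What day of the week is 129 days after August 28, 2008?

Sunday

First find the weekday of Aug 28, 2008. Doomsday rule: the anchor day for the 2000s is Tuesday. For year 08: 8÷12 = 0 r 8, and 8÷4 = 2, so 0+8+2 = 10.
Tuesday + 10 ≡ Friday — that's 2008's doomsday.
In August the doomsday date is Aug 8.
Aug 28 is 20 days after Aug 8; 20 mod 7 = 6, so Friday + 6 = Thursday.
129 mod 7 = 3, so 129 days after a Thursday is Thursday + 3 = Sunday.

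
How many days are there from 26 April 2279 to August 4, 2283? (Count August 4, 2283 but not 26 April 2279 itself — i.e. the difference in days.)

1561

Apr 26, 2279 → Apr 26, 2280: 366 days (Feb 29, 2280 is in that span).
Apr 26, 2280 → Apr 26, 2281: 365 days.
Apr 26, 2281 → Apr 26, 2282: 365 days.
Apr 26, 2282 → Apr 26, 2283: 365 days.
Apr 26, 2283 → May 26, 2283: 30 days (April has 30).
May 26, 2283 → Jun 26, 2283: 31 days (May has 31).
Jun 26, 2283 → Jul 26, 2283: 30 days (June has 30).
Jul 26, 2283 → Aug 4, 2283: 9 days.
Total: 1561 days.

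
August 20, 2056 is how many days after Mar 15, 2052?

1619

Mar 15, 2052 → Mar 15, 2053: 365 days.
Mar 15, 2053 → Mar 15, 2054: 365 days.
Mar 15, 2054 → Mar 15, 2055: 365 days.
Mar 15, 2055 → Mar 15, 2056: 366 days (Feb 29, 2056 is in that span).
Mar 15, 2056 → Apr 15, 2056: 31 days (March has 31).
Apr 15, 2056 → May 15, 2056: 30 days (April has 30).
May 15, 2056 → Jun 15, 2056: 31 days (May has 31).
Jun 15, 2056 → Jul 15, 2056: 30 days (June has 30).
Jul 15, 2056 → Aug 15, 2056: 31 days (July has 31).
Aug 15, 2056 → Aug 20, 2056: 5 days.
Total: 1619 days.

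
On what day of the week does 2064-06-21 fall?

Doomsday rule: the anchor day for the 2000s is Tuesday. For year 64: 64÷12 = 5 r 4, and 4÷4 = 1, so 5+4+1 = 10.
Tuesday + 10 ≡ Friday — that's 2064's doomsday.
In June the doomsday date is Jun 6.
Jun 21 is 15 days after Jun 6; 15 mod 7 = 1, so Friday + 1 = Saturday.

Saturday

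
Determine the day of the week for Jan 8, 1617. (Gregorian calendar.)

Sunday

Doomsday rule: the anchor day for the 1600s is Tuesday. For year 17: 17÷12 = 1 r 5, and 5÷4 = 1, so 1+5+1 = 7.
Tuesday + 7 ≡ Tuesday — that's 1617's doomsday.
In January the doomsday date is Jan 3 (1617 is not a leap year).
Jan 8 is 5 days after Jan 3; 5 mod 7 = 5, so Tuesday + 5 = Sunday.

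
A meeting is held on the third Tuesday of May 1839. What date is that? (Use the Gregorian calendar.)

May 21, 1839

May 1, 1839 is a Wednesday.
The first Tuesday is therefore May 7 (6 days later).
The third Tuesday is 7 + 2×7 = May 21.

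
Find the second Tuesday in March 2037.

March 1, 2037 is a Sunday.
The first Tuesday is therefore March 3 (2 days later).
The second Tuesday is 3 + 1×7 = March 10.

March 10, 2037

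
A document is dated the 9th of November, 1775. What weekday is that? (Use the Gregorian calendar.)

Thursday

Doomsday rule: the anchor day for the 1700s is Sunday. For year 75: 75÷12 = 6 r 3, and 3÷4 = 0, so 6+3+0 = 9.
Sunday + 9 ≡ Tuesday — that's 1775's doomsday.
In November the doomsday date is Nov 7.
Nov 9 is 2 days after Nov 7; 2 mod 7 = 2, so Tuesday + 2 = Thursday.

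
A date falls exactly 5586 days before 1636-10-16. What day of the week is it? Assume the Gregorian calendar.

Thursday

First find the weekday of Oct 16, 1636. Doomsday rule: the anchor day for the 1600s is Tuesday. For year 36: 36÷12 = 3 r 0, and 0÷4 = 0, so 3+0+0 = 3.
Tuesday + 3 ≡ Friday — that's 1636's doomsday.
In October the doomsday date is Oct 10.
Oct 16 is 6 days after Oct 10; 6 mod 7 = 6, so Friday + 6 = Thursday.
5586 mod 7 = 0, so 5586 days before a Thursday is Thursday − 0 = Thursday.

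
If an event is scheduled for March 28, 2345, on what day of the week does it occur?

Doomsday rule: the anchor day for the 2300s is Wednesday. For year 45: 45÷12 = 3 r 9, and 9÷4 = 2, so 3+9+2 = 14.
Wednesday + 14 ≡ Wednesday — that's 2345's doomsday.
In March the doomsday date is Mar 14.
Mar 28 is 14 days after Mar 14; 14 mod 7 = 0, so Wednesday + 0 = Wednesday.

Wednesday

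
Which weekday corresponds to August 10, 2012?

Friday

Doomsday rule: the anchor day for the 2000s is Tuesday. For year 12: 12÷12 = 1 r 0, and 0÷4 = 0, so 1+0+0 = 1.
Tuesday + 1 ≡ Wednesday — that's 2012's doomsday.
In August the doomsday date is Aug 8.
Aug 10 is 2 days after Aug 8; 2 mod 7 = 2, so Wednesday + 2 = Friday.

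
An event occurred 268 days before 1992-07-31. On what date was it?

November 6, 1991

−31 → Jun 30, 1992 (end of Jun, 30 days; 237 left).
−30 → May 31, 1992 (end of May, 31 days; 207 left).
−31 → Apr 30, 1992 (end of Apr, 30 days; 176 left).
−30 → Mar 31, 1992 (end of Mar, 31 days; 146 left).
−31 → Feb 29, 1992 (end of Feb, 29 days; 115 left).
−29 → Jan 31, 1992 (end of Jan, 31 days; 86 left).
−31 → Dec 31, 1991 (end of Dec, 31 days; 55 left).
−31 → Nov 30, 1991 (end of Nov, 30 days; 24 left).
−24 → Nov 6, 1991.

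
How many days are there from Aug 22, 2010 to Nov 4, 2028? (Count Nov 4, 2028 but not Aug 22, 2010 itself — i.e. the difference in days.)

Aug 22, 2010 → Aug 22, 2011: 365 days.
Aug 22, 2011 → Aug 22, 2012: 366 days (Feb 29, 2012 is in that span).
Aug 22, 2012 → Aug 22, 2013: 365 days.
Aug 22, 2013 → Aug 22, 2014: 365 days.
Aug 22, 2014 → Aug 22, 2015: 365 days.
Aug 22, 2015 → Aug 22, 2016: 366 days (Feb 29, 2016 is in that span).
Aug 22, 2016 → Aug 22, 2017: 365 days.
Aug 22, 2017 → Aug 22, 2018: 365 days.
Aug 22, 2018 → Aug 22, 2019: 365 days.
Aug 22, 2019 → Aug 22, 2020: 366 days (Feb 29, 2020 is in that span).
Aug 22, 2020 → Aug 22, 2021: 365 days.
Aug 22, 2021 → Aug 22, 2022: 365 days.
Aug 22, 2022 → Aug 22, 2023: 365 days.
Aug 22, 2023 → Aug 22, 2024: 366 days (Feb 29, 2024 is in that span).
Aug 22, 2024 → Aug 22, 2025: 365 days.
Aug 22, 2025 → Aug 22, 2026: 365 days.
Aug 22, 2026 → Aug 22, 2027: 365 days.
Aug 22, 2027 → Aug 22, 2028: 366 days (Feb 29, 2028 is in that span).
Aug 22, 2028 → Sep 22, 2028: 31 days (August has 31).
Sep 22, 2028 → Oct 22, 2028: 30 days (September has 30).
Oct 22, 2028 → Nov 4, 2028: 13 days.
Total: 6649 days.

6649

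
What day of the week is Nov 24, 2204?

Saturday

January 1, 2204 is a Sunday.
Jan 1, 2204 → Feb 1, 2204: 31 days (January has 31).
Feb 1, 2204 → Mar 1, 2204: 29 days (February has 29).
Mar 1, 2204 → Apr 1, 2204: 31 days (March has 31).
Apr 1, 2204 → May 1, 2204: 30 days (April has 30).
May 1, 2204 → Jun 1, 2204: 31 days (May has 31).
Jun 1, 2204 → Jul 1, 2204: 30 days (June has 30).
Jul 1, 2204 → Aug 1, 2204: 31 days (July has 31).
Aug 1, 2204 → Sep 1, 2204: 31 days (August has 31).
Sep 1, 2204 → Oct 1, 2204: 30 days (September has 30).
Oct 1, 2204 → Nov 1, 2204: 31 days (October has 31).
Nov 1, 2204 → Nov 24, 2204: 23 days.
Total: 328 days.
328 mod 7 = 6, so Sunday + 6 = Saturday.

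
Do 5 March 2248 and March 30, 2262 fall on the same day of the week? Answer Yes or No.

Yes

From Mar 5, 2248 to Mar 30, 2262 is 5138 days.
5138 mod 7 = 0, so they are the same weekday.
(Mar 5, 2248 is a Sunday; Mar 30, 2262 is a Sunday.)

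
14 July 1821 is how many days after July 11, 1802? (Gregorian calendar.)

6943

Jul 11, 1802 → Jul 11, 1803: 365 days.
Jul 11, 1803 → Jul 11, 1804: 366 days (Feb 29, 1804 is in that span).
Jul 11, 1804 → Jul 11, 1805: 365 days.
Jul 11, 1805 → Jul 11, 1806: 365 days.
Jul 11, 1806 → Jul 11, 1807: 365 days.
Jul 11, 1807 → Jul 11, 1808: 366 days (Feb 29, 1808 is in that span).
Jul 11, 1808 → Jul 11, 1809: 365 days.
Jul 11, 1809 → Jul 11, 1810: 365 days.
Jul 11, 1810 → Jul 11, 1811: 365 days.
Jul 11, 1811 → Jul 11, 1812: 366 days (Feb 29, 1812 is in that span).
Jul 11, 1812 → Jul 11, 1813: 365 days.
Jul 11, 1813 → Jul 11, 1814: 365 days.
Jul 11, 1814 → Jul 11, 1815: 365 days.
Jul 11, 1815 → Jul 11, 1816: 366 days (Feb 29, 1816 is in that span).
Jul 11, 1816 → Jul 11, 1817: 365 days.
Jul 11, 1817 → Jul 11, 1818: 365 days.
Jul 11, 1818 → Jul 11, 1819: 365 days.
Jul 11, 1819 → Jul 11, 1820: 366 days (Feb 29, 1820 is in that span).
Jul 11, 1820 → Aug 11, 1820: 31 days (July has 31).
Aug 11, 1820 → Sep 11, 1820: 31 days (August has 31).
Sep 11, 1820 → Oct 11, 1820: 30 days (September has 30).
Oct 11, 1820 → Nov 11, 1820: 31 days (October has 31).
Nov 11, 1820 → Dec 11, 1820: 30 days (November has 30).
Dec 11, 1820 → Jan 11, 1821: 31 days (December has 31).
Jan 11, 1821 → Feb 11, 1821: 31 days (January has 31).
Feb 11, 1821 → Mar 11, 1821: 28 days (February has 28).
Mar 11, 1821 → Apr 11, 1821: 31 days (March has 31).
Apr 11, 1821 → May 11, 1821: 30 days (April has 30).
May 11, 1821 → Jun 11, 1821: 31 days (May has 31).
Jun 11, 1821 → Jul 11, 1821: 30 days (June has 30).
Jul 11, 1821 → Jul 14, 1821: 3 days.
Total: 6943 days.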